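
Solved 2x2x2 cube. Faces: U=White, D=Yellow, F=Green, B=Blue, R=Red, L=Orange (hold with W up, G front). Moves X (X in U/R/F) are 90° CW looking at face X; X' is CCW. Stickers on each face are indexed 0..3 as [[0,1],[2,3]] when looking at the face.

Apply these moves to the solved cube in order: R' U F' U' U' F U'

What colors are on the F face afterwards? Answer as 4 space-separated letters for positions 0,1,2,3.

After move 1 (R'): R=RRRR U=WBWB F=GWGW D=YGYG B=YBYB
After move 2 (U): U=WWBB F=RRGW R=YBRR B=OOYB L=GWOO
After move 3 (F'): F=RWRG U=WWYR R=GBYR D=WOYG L=GBOB
After move 4 (U'): U=WRWY F=GBRG R=RWYR B=GBYB L=OOOB
After move 5 (U'): U=RYWW F=OORG R=GBYR B=RWYB L=GBOB
After move 6 (F): F=ROGO U=RYBB R=WBWR D=YGYG L=GWOO
After move 7 (U'): U=YBRB F=GWGO R=ROWR B=WBYB L=RWOO
Query: F face = GWGO

Answer: G W G O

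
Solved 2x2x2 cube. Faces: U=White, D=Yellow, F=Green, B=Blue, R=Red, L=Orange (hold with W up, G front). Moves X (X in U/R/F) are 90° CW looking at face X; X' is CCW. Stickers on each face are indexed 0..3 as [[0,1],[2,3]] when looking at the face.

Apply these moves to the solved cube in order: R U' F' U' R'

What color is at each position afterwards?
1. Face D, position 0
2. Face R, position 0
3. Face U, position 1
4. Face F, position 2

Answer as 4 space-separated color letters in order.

Answer: B Y W O

Derivation:
After move 1 (R): R=RRRR U=WGWG F=GYGY D=YBYB B=WBWB
After move 2 (U'): U=GGWW F=OOGY R=GYRR B=RRWB L=WBOO
After move 3 (F'): F=OYOG U=GGGR R=BYYR D=BOYB L=WWOW
After move 4 (U'): U=GRGG F=WWOG R=OYYR B=BYWB L=RROW
After move 5 (R'): R=YROY U=GWGB F=WROG D=BWYG B=BYOB
Query 1: D[0] = B
Query 2: R[0] = Y
Query 3: U[1] = W
Query 4: F[2] = O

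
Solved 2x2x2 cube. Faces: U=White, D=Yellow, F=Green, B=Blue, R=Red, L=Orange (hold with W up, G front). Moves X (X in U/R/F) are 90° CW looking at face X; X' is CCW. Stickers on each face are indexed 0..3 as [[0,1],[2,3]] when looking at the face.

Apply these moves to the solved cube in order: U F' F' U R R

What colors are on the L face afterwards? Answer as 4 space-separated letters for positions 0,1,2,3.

After move 1 (U): U=WWWW F=RRGG R=BBRR B=OOBB L=GGOO
After move 2 (F'): F=RGRG U=WWBR R=YBYR D=GOYY L=GWOW
After move 3 (F'): F=GGRR U=WWYY R=OBGR D=WWYY L=GROB
After move 4 (U): U=YWYW F=OBRR R=OOGR B=GRBB L=GGOB
After move 5 (R): R=GORO U=YBYR F=OWRY D=WBYG B=WRWB
After move 6 (R): R=RGOO U=YWYY F=OBRG D=WWYW B=RRBB
Query: L face = GGOB

Answer: G G O B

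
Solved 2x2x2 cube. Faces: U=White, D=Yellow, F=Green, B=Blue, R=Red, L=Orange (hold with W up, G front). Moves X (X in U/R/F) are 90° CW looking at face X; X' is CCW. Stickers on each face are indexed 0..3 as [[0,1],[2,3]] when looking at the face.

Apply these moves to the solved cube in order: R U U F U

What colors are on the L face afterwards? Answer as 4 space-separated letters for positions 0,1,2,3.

After move 1 (R): R=RRRR U=WGWG F=GYGY D=YBYB B=WBWB
After move 2 (U): U=WWGG F=RRGY R=WBRR B=OOWB L=GYOO
After move 3 (U): U=GWGW F=WBGY R=OORR B=GYWB L=RROO
After move 4 (F): F=GWYB U=GWOR R=GOWR D=ROYB L=RYOB
After move 5 (U): U=OGRW F=GOYB R=GYWR B=RYWB L=GWOB
Query: L face = GWOB

Answer: G W O B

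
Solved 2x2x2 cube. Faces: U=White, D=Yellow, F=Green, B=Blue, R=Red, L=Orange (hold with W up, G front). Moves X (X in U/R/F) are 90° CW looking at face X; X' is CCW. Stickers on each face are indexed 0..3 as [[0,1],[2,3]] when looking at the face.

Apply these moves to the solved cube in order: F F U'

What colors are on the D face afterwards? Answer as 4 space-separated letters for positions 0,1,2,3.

Answer: W W Y Y

Derivation:
After move 1 (F): F=GGGG U=WWOO R=WRWR D=RRYY L=OYOY
After move 2 (F): F=GGGG U=WWYY R=OROR D=WWYY L=OROR
After move 3 (U'): U=WYWY F=ORGG R=GGOR B=ORBB L=BBOR
Query: D face = WWYY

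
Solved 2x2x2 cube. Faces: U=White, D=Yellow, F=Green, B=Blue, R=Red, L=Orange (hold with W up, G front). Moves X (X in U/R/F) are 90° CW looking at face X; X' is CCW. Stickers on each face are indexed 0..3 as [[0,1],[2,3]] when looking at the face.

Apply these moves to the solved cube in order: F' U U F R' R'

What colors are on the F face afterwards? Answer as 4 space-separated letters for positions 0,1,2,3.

Answer: G B G G

Derivation:
After move 1 (F'): F=GGGG U=WWRR R=YRYR D=OOYY L=OWOW
After move 2 (U): U=RWRW F=YRGG R=BBYR B=OWBB L=GGOW
After move 3 (U): U=RRWW F=BBGG R=OWYR B=GGBB L=YROW
After move 4 (F): F=GBGB U=RRWR R=WWWR D=YOYY L=YOOO
After move 5 (R'): R=WRWW U=RBWG F=GRGR D=YBYB B=YGOB
After move 6 (R'): R=RWWW U=ROWY F=GBGG D=YRYR B=BGBB
Query: F face = GBGG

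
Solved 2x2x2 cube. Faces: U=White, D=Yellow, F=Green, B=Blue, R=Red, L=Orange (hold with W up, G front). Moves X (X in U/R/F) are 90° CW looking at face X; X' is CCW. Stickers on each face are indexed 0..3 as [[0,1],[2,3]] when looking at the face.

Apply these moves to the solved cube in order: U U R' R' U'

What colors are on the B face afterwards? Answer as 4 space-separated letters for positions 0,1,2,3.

Answer: R R B B

Derivation:
After move 1 (U): U=WWWW F=RRGG R=BBRR B=OOBB L=GGOO
After move 2 (U): U=WWWW F=BBGG R=OORR B=GGBB L=RROO
After move 3 (R'): R=OROR U=WBWG F=BWGW D=YBYG B=YGYB
After move 4 (R'): R=RROO U=WYWY F=BBGG D=YWYW B=GGBB
After move 5 (U'): U=YYWW F=RRGG R=BBOO B=RRBB L=GGOO
Query: B face = RRBB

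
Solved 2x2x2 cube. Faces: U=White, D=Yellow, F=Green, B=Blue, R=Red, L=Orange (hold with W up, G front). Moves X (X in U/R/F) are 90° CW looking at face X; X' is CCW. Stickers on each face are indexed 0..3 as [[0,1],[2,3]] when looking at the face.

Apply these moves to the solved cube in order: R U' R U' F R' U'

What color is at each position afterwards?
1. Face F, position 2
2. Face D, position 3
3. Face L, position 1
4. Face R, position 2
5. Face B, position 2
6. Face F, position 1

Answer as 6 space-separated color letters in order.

After move 1 (R): R=RRRR U=WGWG F=GYGY D=YBYB B=WBWB
After move 2 (U'): U=GGWW F=OOGY R=GYRR B=RRWB L=WBOO
After move 3 (R): R=RGRY U=GOWY F=OBGB D=YWYR B=WRGB
After move 4 (U'): U=OYGW F=WBGB R=OBRY B=RGGB L=WROO
After move 5 (F): F=GWBB U=OYOR R=GBWY D=ROYR L=WYOW
After move 6 (R'): R=BYGW U=OGOR F=GYBR D=RWYB B=RGOB
After move 7 (U'): U=GROO F=WYBR R=GYGW B=BYOB L=RGOW
Query 1: F[2] = B
Query 2: D[3] = B
Query 3: L[1] = G
Query 4: R[2] = G
Query 5: B[2] = O
Query 6: F[1] = Y

Answer: B B G G O Y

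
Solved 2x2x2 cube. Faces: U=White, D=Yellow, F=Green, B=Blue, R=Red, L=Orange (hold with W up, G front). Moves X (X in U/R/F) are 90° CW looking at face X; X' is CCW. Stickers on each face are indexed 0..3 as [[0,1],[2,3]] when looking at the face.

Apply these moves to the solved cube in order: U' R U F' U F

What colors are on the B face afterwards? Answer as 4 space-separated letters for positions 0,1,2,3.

After move 1 (U'): U=WWWW F=OOGG R=GGRR B=RRBB L=BBOO
After move 2 (R): R=RGRG U=WOWG F=OYGY D=YBYR B=WRWB
After move 3 (U): U=WWGO F=RGGY R=WRRG B=BBWB L=OYOO
After move 4 (F'): F=GYRG U=WWWR R=BRYG D=YOYR L=OOOG
After move 5 (U): U=WWRW F=BRRG R=BBYG B=OOWB L=GYOG
After move 6 (F): F=RBGR U=WWGY R=RBWG D=YBYR L=GYOO
Query: B face = OOWB

Answer: O O W B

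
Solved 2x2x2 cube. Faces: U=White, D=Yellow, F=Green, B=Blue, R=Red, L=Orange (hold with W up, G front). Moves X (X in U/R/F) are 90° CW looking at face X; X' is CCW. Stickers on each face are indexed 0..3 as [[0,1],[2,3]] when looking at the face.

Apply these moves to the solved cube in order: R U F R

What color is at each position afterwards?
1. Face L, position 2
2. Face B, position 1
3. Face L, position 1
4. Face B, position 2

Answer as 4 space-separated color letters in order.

Answer: O O Y W

Derivation:
After move 1 (R): R=RRRR U=WGWG F=GYGY D=YBYB B=WBWB
After move 2 (U): U=WWGG F=RRGY R=WBRR B=OOWB L=GYOO
After move 3 (F): F=GRYR U=WWOY R=GBGR D=RWYB L=GYOB
After move 4 (R): R=GGRB U=WROR F=GWYB D=RWYO B=YOWB
Query 1: L[2] = O
Query 2: B[1] = O
Query 3: L[1] = Y
Query 4: B[2] = W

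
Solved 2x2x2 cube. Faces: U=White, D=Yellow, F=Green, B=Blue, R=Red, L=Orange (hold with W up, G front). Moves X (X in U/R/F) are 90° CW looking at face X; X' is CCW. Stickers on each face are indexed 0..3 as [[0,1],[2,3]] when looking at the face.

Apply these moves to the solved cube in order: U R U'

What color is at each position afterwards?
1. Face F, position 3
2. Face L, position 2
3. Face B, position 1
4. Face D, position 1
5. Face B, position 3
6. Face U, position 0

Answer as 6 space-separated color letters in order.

After move 1 (U): U=WWWW F=RRGG R=BBRR B=OOBB L=GGOO
After move 2 (R): R=RBRB U=WRWG F=RYGY D=YBYO B=WOWB
After move 3 (U'): U=RGWW F=GGGY R=RYRB B=RBWB L=WOOO
Query 1: F[3] = Y
Query 2: L[2] = O
Query 3: B[1] = B
Query 4: D[1] = B
Query 5: B[3] = B
Query 6: U[0] = R

Answer: Y O B B B R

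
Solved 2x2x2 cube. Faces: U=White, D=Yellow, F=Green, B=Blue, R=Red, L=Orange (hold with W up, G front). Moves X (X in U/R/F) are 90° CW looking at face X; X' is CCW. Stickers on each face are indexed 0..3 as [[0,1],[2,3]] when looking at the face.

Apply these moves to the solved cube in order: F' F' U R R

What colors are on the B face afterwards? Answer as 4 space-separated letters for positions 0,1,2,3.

After move 1 (F'): F=GGGG U=WWRR R=YRYR D=OOYY L=OWOW
After move 2 (F'): F=GGGG U=WWYY R=OROR D=WWYY L=OROR
After move 3 (U): U=YWYW F=ORGG R=BBOR B=ORBB L=GGOR
After move 4 (R): R=OBRB U=YRYG F=OWGY D=WBYO B=WRWB
After move 5 (R): R=ROBB U=YWYY F=OBGO D=WWYW B=GRRB
Query: B face = GRRB

Answer: G R R B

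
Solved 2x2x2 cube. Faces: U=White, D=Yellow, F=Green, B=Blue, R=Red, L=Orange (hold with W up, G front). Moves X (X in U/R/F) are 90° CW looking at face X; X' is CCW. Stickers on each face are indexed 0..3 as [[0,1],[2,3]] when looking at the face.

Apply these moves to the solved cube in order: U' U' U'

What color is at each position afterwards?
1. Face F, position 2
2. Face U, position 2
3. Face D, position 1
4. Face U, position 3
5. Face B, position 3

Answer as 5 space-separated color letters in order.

After move 1 (U'): U=WWWW F=OOGG R=GGRR B=RRBB L=BBOO
After move 2 (U'): U=WWWW F=BBGG R=OORR B=GGBB L=RROO
After move 3 (U'): U=WWWW F=RRGG R=BBRR B=OOBB L=GGOO
Query 1: F[2] = G
Query 2: U[2] = W
Query 3: D[1] = Y
Query 4: U[3] = W
Query 5: B[3] = B

Answer: G W Y W B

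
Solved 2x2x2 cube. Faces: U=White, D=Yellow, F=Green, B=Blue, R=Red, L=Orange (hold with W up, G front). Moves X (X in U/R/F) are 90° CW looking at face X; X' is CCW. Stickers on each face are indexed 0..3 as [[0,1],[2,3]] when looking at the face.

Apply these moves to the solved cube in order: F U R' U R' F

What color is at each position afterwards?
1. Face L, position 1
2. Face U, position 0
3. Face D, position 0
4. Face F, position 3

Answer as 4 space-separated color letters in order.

After move 1 (F): F=GGGG U=WWOO R=WRWR D=RRYY L=OYOY
After move 2 (U): U=OWOW F=WRGG R=BBWR B=OYBB L=GGOY
After move 3 (R'): R=BRBW U=OBOO F=WWGW D=RRYG B=YYRB
After move 4 (U): U=OOOB F=BRGW R=YYBW B=GGRB L=WWOY
After move 5 (R'): R=YWYB U=OROG F=BOGB D=RRYW B=GGRB
After move 6 (F): F=GBBO U=ORYW R=OWGB D=YYYW L=WROR
Query 1: L[1] = R
Query 2: U[0] = O
Query 3: D[0] = Y
Query 4: F[3] = O

Answer: R O Y O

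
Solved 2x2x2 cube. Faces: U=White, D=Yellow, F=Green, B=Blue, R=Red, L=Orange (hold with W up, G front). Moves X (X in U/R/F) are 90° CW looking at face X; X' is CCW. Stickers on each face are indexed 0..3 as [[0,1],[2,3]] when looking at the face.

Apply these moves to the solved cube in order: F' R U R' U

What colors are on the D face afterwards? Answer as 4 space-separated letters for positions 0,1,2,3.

Answer: O Y Y Y

Derivation:
After move 1 (F'): F=GGGG U=WWRR R=YRYR D=OOYY L=OWOW
After move 2 (R): R=YYRR U=WGRG F=GOGY D=OBYB B=RBWB
After move 3 (U): U=RWGG F=YYGY R=RBRR B=OWWB L=GOOW
After move 4 (R'): R=BRRR U=RWGO F=YWGG D=OYYY B=BWBB
After move 5 (U): U=GROW F=BRGG R=BWRR B=GOBB L=YWOW
Query: D face = OYYY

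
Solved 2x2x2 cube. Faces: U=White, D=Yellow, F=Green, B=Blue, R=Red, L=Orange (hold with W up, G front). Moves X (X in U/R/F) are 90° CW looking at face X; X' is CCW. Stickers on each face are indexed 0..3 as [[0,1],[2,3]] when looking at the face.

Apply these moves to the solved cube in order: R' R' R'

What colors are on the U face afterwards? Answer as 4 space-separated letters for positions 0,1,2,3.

Answer: W G W G

Derivation:
After move 1 (R'): R=RRRR U=WBWB F=GWGW D=YGYG B=YBYB
After move 2 (R'): R=RRRR U=WYWY F=GBGB D=YWYW B=GBGB
After move 3 (R'): R=RRRR U=WGWG F=GYGY D=YBYB B=WBWB
Query: U face = WGWG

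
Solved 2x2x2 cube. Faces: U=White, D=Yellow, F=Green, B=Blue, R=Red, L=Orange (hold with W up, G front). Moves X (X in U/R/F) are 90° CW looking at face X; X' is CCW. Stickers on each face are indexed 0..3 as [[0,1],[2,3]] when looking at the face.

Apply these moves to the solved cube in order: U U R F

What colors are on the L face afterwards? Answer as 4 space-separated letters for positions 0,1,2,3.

Answer: R Y O B

Derivation:
After move 1 (U): U=WWWW F=RRGG R=BBRR B=OOBB L=GGOO
After move 2 (U): U=WWWW F=BBGG R=OORR B=GGBB L=RROO
After move 3 (R): R=RORO U=WBWG F=BYGY D=YBYG B=WGWB
After move 4 (F): F=GBYY U=WBOR R=WOGO D=RRYG L=RYOB
Query: L face = RYOB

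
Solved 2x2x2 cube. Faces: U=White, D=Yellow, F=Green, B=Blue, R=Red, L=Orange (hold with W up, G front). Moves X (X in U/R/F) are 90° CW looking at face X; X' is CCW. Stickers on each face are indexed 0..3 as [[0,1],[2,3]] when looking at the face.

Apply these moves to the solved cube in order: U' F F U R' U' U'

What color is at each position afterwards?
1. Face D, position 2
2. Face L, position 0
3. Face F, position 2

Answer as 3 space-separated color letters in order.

Answer: Y R O

Derivation:
After move 1 (U'): U=WWWW F=OOGG R=GGRR B=RRBB L=BBOO
After move 2 (F): F=GOGO U=WWOB R=WGWR D=RGYY L=BYOY
After move 3 (F): F=GGOO U=WWYY R=OGBR D=WWYY L=BROG
After move 4 (U): U=YWYW F=OGOO R=RRBR B=BRBB L=GGOG
After move 5 (R'): R=RRRB U=YBYB F=OWOW D=WGYO B=YRWB
After move 6 (U'): U=BBYY F=GGOW R=OWRB B=RRWB L=YROG
After move 7 (U'): U=BYBY F=YROW R=GGRB B=OWWB L=RROG
Query 1: D[2] = Y
Query 2: L[0] = R
Query 3: F[2] = O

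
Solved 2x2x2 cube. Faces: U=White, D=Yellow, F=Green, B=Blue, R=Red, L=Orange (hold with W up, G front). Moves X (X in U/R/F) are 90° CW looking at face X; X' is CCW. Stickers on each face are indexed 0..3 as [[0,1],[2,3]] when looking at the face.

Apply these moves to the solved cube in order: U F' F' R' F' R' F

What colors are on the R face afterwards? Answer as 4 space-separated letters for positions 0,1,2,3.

After move 1 (U): U=WWWW F=RRGG R=BBRR B=OOBB L=GGOO
After move 2 (F'): F=RGRG U=WWBR R=YBYR D=GOYY L=GWOW
After move 3 (F'): F=GGRR U=WWYY R=OBGR D=WWYY L=GROB
After move 4 (R'): R=BROG U=WBYO F=GWRY D=WGYR B=YOWB
After move 5 (F'): F=WYGR U=WBBO R=GRWG D=RBYR L=GOOY
After move 6 (R'): R=RGGW U=WWBY F=WBGO D=RYYR B=ROBB
After move 7 (F): F=GWOB U=WWYO R=BGYW D=GRYR L=GROY
Query: R face = BGYW

Answer: B G Y W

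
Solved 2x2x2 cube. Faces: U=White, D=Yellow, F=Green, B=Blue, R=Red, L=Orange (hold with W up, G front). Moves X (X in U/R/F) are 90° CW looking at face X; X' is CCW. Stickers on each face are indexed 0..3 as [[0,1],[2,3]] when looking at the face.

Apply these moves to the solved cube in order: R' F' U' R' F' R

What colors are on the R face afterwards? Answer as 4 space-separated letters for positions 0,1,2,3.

Answer: O B Y R

Derivation:
After move 1 (R'): R=RRRR U=WBWB F=GWGW D=YGYG B=YBYB
After move 2 (F'): F=WWGG U=WBRR R=GRYR D=OOYG L=OBOW
After move 3 (U'): U=BRWR F=OBGG R=WWYR B=GRYB L=YBOW
After move 4 (R'): R=WRWY U=BYWG F=ORGR D=OBYG B=GROB
After move 5 (F'): F=RROG U=BYWW R=BROY D=BWYG L=YGOW
After move 6 (R): R=OBYR U=BRWG F=RWOG D=BOYG B=WRYB
Query: R face = OBYR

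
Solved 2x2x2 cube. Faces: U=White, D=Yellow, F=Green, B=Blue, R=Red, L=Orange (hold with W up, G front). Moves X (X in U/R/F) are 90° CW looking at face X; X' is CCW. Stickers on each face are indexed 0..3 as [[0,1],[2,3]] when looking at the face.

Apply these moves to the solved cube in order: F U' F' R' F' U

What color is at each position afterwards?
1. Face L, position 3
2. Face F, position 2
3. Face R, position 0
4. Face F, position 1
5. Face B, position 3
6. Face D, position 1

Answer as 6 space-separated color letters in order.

After move 1 (F): F=GGGG U=WWOO R=WRWR D=RRYY L=OYOY
After move 2 (U'): U=WOWO F=OYGG R=GGWR B=WRBB L=BBOY
After move 3 (F'): F=YGOG U=WOGW R=RGRR D=BYYY L=BOOW
After move 4 (R'): R=GRRR U=WBGW F=YOOW D=BGYG B=YRYB
After move 5 (F'): F=OWYO U=WBGR R=GRBR D=OWYG L=BWOG
After move 6 (U): U=GWRB F=GRYO R=YRBR B=BWYB L=OWOG
Query 1: L[3] = G
Query 2: F[2] = Y
Query 3: R[0] = Y
Query 4: F[1] = R
Query 5: B[3] = B
Query 6: D[1] = W

Answer: G Y Y R B W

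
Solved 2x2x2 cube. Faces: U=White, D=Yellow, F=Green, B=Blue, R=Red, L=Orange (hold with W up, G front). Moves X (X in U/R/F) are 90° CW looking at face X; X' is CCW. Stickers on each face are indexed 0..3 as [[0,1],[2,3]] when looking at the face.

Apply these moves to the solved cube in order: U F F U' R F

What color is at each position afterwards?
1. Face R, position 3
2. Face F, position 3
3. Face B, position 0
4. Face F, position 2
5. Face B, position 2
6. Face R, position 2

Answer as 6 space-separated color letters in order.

After move 1 (U): U=WWWW F=RRGG R=BBRR B=OOBB L=GGOO
After move 2 (F): F=GRGR U=WWOG R=WBWR D=RBYY L=GYOY
After move 3 (F): F=GGRR U=WWYY R=OBGR D=WWYY L=GROB
After move 4 (U'): U=WYWY F=GRRR R=GGGR B=OBBB L=OOOB
After move 5 (R): R=GGRG U=WRWR F=GWRY D=WBYO B=YBYB
After move 6 (F): F=RGYW U=WRBO R=WGRG D=RGYO L=OWOB
Query 1: R[3] = G
Query 2: F[3] = W
Query 3: B[0] = Y
Query 4: F[2] = Y
Query 5: B[2] = Y
Query 6: R[2] = R

Answer: G W Y Y Y R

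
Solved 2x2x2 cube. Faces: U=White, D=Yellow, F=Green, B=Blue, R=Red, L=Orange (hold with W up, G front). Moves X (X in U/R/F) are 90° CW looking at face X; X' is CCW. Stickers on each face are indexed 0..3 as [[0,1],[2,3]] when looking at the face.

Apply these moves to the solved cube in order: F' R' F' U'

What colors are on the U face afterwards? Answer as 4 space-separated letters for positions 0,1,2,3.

Answer: B Y W R

Derivation:
After move 1 (F'): F=GGGG U=WWRR R=YRYR D=OOYY L=OWOW
After move 2 (R'): R=RRYY U=WBRB F=GWGR D=OGYG B=YBOB
After move 3 (F'): F=WRGG U=WBRY R=GROY D=WWYG L=OBOR
After move 4 (U'): U=BYWR F=OBGG R=WROY B=GROB L=YBOR
Query: U face = BYWR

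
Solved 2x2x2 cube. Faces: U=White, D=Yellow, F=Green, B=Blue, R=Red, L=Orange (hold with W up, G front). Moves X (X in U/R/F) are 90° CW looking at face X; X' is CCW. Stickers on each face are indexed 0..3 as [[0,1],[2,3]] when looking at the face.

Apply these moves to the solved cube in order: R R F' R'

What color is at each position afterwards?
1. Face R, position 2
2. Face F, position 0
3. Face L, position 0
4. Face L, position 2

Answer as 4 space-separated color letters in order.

After move 1 (R): R=RRRR U=WGWG F=GYGY D=YBYB B=WBWB
After move 2 (R): R=RRRR U=WYWY F=GBGB D=YWYW B=GBGB
After move 3 (F'): F=BBGG U=WYRR R=WRYR D=OOYW L=OYOW
After move 4 (R'): R=RRWY U=WGRG F=BYGR D=OBYG B=WBOB
Query 1: R[2] = W
Query 2: F[0] = B
Query 3: L[0] = O
Query 4: L[2] = O

Answer: W B O O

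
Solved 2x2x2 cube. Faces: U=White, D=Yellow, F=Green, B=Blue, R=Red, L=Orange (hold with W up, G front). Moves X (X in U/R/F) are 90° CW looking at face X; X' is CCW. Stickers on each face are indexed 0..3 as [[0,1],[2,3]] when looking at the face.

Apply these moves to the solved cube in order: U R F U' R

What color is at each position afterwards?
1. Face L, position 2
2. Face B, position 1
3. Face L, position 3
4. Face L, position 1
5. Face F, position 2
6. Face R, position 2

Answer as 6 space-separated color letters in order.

After move 1 (U): U=WWWW F=RRGG R=BBRR B=OOBB L=GGOO
After move 2 (R): R=RBRB U=WRWG F=RYGY D=YBYO B=WOWB
After move 3 (F): F=GRYY U=WROG R=WBGB D=RRYO L=GYOB
After move 4 (U'): U=RGWO F=GYYY R=GRGB B=WBWB L=WOOB
After move 5 (R): R=GGBR U=RYWY F=GRYO D=RWYW B=OBGB
Query 1: L[2] = O
Query 2: B[1] = B
Query 3: L[3] = B
Query 4: L[1] = O
Query 5: F[2] = Y
Query 6: R[2] = B

Answer: O B B O Y B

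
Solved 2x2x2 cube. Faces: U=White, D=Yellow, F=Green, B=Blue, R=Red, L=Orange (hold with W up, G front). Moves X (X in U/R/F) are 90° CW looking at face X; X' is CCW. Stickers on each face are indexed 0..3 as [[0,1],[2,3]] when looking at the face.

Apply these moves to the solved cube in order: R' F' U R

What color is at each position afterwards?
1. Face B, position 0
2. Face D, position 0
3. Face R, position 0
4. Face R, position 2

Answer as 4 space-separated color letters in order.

After move 1 (R'): R=RRRR U=WBWB F=GWGW D=YGYG B=YBYB
After move 2 (F'): F=WWGG U=WBRR R=GRYR D=OOYG L=OBOW
After move 3 (U): U=RWRB F=GRGG R=YBYR B=OBYB L=WWOW
After move 4 (R): R=YYRB U=RRRG F=GOGG D=OYYO B=BBWB
Query 1: B[0] = B
Query 2: D[0] = O
Query 3: R[0] = Y
Query 4: R[2] = R

Answer: B O Y R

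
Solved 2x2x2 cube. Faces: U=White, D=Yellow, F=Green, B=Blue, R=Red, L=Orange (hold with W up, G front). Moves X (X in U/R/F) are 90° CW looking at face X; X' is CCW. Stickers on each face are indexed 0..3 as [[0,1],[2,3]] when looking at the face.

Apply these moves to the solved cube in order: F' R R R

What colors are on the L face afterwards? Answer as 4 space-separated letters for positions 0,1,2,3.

After move 1 (F'): F=GGGG U=WWRR R=YRYR D=OOYY L=OWOW
After move 2 (R): R=YYRR U=WGRG F=GOGY D=OBYB B=RBWB
After move 3 (R): R=RYRY U=WORY F=GBGB D=OWYR B=GBGB
After move 4 (R): R=RRYY U=WBRB F=GWGR D=OGYG B=YBOB
Query: L face = OWOW

Answer: O W O W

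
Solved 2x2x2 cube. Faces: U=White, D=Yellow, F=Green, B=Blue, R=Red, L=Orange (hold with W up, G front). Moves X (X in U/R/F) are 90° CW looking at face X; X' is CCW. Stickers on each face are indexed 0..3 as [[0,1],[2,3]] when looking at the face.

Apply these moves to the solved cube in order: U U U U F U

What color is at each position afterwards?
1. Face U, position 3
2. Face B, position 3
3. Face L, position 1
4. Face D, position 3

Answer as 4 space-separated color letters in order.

After move 1 (U): U=WWWW F=RRGG R=BBRR B=OOBB L=GGOO
After move 2 (U): U=WWWW F=BBGG R=OORR B=GGBB L=RROO
After move 3 (U): U=WWWW F=OOGG R=GGRR B=RRBB L=BBOO
After move 4 (U): U=WWWW F=GGGG R=RRRR B=BBBB L=OOOO
After move 5 (F): F=GGGG U=WWOO R=WRWR D=RRYY L=OYOY
After move 6 (U): U=OWOW F=WRGG R=BBWR B=OYBB L=GGOY
Query 1: U[3] = W
Query 2: B[3] = B
Query 3: L[1] = G
Query 4: D[3] = Y

Answer: W B G Y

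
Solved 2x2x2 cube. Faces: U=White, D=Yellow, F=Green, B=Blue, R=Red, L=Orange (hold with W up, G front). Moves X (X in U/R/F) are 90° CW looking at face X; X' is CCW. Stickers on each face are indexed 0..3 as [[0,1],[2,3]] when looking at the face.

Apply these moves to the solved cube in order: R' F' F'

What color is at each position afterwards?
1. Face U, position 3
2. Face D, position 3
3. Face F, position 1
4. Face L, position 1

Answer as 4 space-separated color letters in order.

After move 1 (R'): R=RRRR U=WBWB F=GWGW D=YGYG B=YBYB
After move 2 (F'): F=WWGG U=WBRR R=GRYR D=OOYG L=OBOW
After move 3 (F'): F=WGWG U=WBGY R=OROR D=BWYG L=OROR
Query 1: U[3] = Y
Query 2: D[3] = G
Query 3: F[1] = G
Query 4: L[1] = R

Answer: Y G G R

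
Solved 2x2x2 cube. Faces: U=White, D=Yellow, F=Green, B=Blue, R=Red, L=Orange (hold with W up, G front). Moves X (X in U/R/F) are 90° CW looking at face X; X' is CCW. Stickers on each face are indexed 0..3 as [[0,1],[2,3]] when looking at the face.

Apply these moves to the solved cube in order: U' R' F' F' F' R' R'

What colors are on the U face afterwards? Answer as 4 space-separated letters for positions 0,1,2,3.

After move 1 (U'): U=WWWW F=OOGG R=GGRR B=RRBB L=BBOO
After move 2 (R'): R=GRGR U=WBWR F=OWGW D=YOYG B=YRYB
After move 3 (F'): F=WWOG U=WBGG R=ORYR D=BOYG L=BROW
After move 4 (F'): F=WGWO U=WBOY R=ORBR D=RWYG L=BGOG
After move 5 (F'): F=GOWW U=WBOB R=WRRR D=GGYG L=BYOO
After move 6 (R'): R=RRWR U=WYOY F=GBWB D=GOYW B=GRGB
After move 7 (R'): R=RRRW U=WGOG F=GYWY D=GBYB B=WROB
Query: U face = WGOG

Answer: W G O G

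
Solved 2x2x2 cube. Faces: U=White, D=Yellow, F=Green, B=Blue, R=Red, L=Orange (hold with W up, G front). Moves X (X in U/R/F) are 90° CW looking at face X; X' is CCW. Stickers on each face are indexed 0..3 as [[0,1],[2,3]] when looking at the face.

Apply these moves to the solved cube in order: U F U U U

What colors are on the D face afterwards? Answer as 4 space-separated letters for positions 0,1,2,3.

Answer: R B Y Y

Derivation:
After move 1 (U): U=WWWW F=RRGG R=BBRR B=OOBB L=GGOO
After move 2 (F): F=GRGR U=WWOG R=WBWR D=RBYY L=GYOY
After move 3 (U): U=OWGW F=WBGR R=OOWR B=GYBB L=GROY
After move 4 (U): U=GOWW F=OOGR R=GYWR B=GRBB L=WBOY
After move 5 (U): U=WGWO F=GYGR R=GRWR B=WBBB L=OOOY
Query: D face = RBYY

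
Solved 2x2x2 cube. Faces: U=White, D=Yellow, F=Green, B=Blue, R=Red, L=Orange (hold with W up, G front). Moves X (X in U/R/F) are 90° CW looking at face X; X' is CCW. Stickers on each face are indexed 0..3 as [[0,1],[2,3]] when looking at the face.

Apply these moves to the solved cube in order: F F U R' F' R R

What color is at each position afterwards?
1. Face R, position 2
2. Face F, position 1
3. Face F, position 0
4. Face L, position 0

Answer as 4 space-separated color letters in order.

Answer: R W W G

Derivation:
After move 1 (F): F=GGGG U=WWOO R=WRWR D=RRYY L=OYOY
After move 2 (F): F=GGGG U=WWYY R=OROR D=WWYY L=OROR
After move 3 (U): U=YWYW F=ORGG R=BBOR B=ORBB L=GGOR
After move 4 (R'): R=BRBO U=YBYO F=OWGW D=WRYG B=YRWB
After move 5 (F'): F=WWOG U=YBBB R=RRWO D=GRYG L=GOOY
After move 6 (R): R=WROR U=YWBG F=WROG D=GWYY B=BRBB
After move 7 (R): R=OWRR U=YRBG F=WWOY D=GBYB B=GRWB
Query 1: R[2] = R
Query 2: F[1] = W
Query 3: F[0] = W
Query 4: L[0] = G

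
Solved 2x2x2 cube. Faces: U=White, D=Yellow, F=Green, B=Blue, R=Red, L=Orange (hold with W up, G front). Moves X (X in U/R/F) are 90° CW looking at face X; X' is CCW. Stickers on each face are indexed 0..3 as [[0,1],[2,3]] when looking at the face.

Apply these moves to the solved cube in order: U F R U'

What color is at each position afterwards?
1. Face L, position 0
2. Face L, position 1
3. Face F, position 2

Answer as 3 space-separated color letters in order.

Answer: G O G

Derivation:
After move 1 (U): U=WWWW F=RRGG R=BBRR B=OOBB L=GGOO
After move 2 (F): F=GRGR U=WWOG R=WBWR D=RBYY L=GYOY
After move 3 (R): R=WWRB U=WROR F=GBGY D=RBYO B=GOWB
After move 4 (U'): U=RRWO F=GYGY R=GBRB B=WWWB L=GOOY
Query 1: L[0] = G
Query 2: L[1] = O
Query 3: F[2] = G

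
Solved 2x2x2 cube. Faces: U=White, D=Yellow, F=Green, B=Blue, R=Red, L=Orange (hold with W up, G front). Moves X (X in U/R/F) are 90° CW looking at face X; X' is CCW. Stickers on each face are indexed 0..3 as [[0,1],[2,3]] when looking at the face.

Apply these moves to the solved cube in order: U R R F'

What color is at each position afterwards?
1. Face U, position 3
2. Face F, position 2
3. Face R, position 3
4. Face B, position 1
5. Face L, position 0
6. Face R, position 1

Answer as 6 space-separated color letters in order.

Answer: B R B O G R

Derivation:
After move 1 (U): U=WWWW F=RRGG R=BBRR B=OOBB L=GGOO
After move 2 (R): R=RBRB U=WRWG F=RYGY D=YBYO B=WOWB
After move 3 (R): R=RRBB U=WYWY F=RBGO D=YWYW B=GORB
After move 4 (F'): F=BORG U=WYRB R=WRYB D=GOYW L=GYOW
Query 1: U[3] = B
Query 2: F[2] = R
Query 3: R[3] = B
Query 4: B[1] = O
Query 5: L[0] = G
Query 6: R[1] = R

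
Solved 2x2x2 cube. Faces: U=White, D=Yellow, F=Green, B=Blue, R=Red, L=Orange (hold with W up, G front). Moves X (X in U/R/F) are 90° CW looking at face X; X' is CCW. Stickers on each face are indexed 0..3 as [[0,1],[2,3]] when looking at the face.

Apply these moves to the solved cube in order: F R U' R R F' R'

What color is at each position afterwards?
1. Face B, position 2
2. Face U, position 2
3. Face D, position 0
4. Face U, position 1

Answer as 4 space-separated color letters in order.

Answer: Y R B Y

Derivation:
After move 1 (F): F=GGGG U=WWOO R=WRWR D=RRYY L=OYOY
After move 2 (R): R=WWRR U=WGOG F=GRGY D=RBYB B=OBWB
After move 3 (U'): U=GGWO F=OYGY R=GRRR B=WWWB L=OBOY
After move 4 (R): R=RGRR U=GYWY F=OBGB D=RWYW B=OWGB
After move 5 (R): R=RRRG U=GBWB F=OWGW D=RGYO B=YWYB
After move 6 (F'): F=WWOG U=GBRR R=GRRG D=BYYO L=OBOW
After move 7 (R'): R=RGGR U=GYRY F=WBOR D=BWYG B=OWYB
Query 1: B[2] = Y
Query 2: U[2] = R
Query 3: D[0] = B
Query 4: U[1] = Y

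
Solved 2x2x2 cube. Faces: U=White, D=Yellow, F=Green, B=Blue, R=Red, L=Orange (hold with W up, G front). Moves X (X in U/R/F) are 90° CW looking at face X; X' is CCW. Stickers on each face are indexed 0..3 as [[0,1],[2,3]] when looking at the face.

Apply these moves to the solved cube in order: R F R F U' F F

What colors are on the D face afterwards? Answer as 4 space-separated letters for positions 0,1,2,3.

After move 1 (R): R=RRRR U=WGWG F=GYGY D=YBYB B=WBWB
After move 2 (F): F=GGYY U=WGOO R=WRGR D=RRYB L=OYOB
After move 3 (R): R=GWRR U=WGOY F=GRYB D=RWYW B=OBGB
After move 4 (F): F=YGBR U=WGBY R=OWYR D=RGYW L=OROW
After move 5 (U'): U=GYWB F=ORBR R=YGYR B=OWGB L=OBOW
After move 6 (F): F=BORR U=GYWB R=WGBR D=YYYW L=OROG
After move 7 (F): F=RBRO U=GYGR R=WGBR D=BWYW L=OYOY
Query: D face = BWYW

Answer: B W Y W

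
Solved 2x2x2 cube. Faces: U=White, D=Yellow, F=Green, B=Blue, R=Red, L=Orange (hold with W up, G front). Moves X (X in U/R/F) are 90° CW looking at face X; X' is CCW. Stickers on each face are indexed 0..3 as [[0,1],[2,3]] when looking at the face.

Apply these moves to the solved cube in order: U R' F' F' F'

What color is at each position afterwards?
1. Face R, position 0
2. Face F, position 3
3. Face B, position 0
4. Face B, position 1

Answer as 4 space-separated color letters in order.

Answer: W W Y O

Derivation:
After move 1 (U): U=WWWW F=RRGG R=BBRR B=OOBB L=GGOO
After move 2 (R'): R=BRBR U=WBWO F=RWGW D=YRYG B=YOYB
After move 3 (F'): F=WWRG U=WBBB R=RRYR D=GOYG L=GOOW
After move 4 (F'): F=WGWR U=WBRY R=ORGR D=OWYG L=GBOB
After move 5 (F'): F=GRWW U=WBOG R=WROR D=BBYG L=GYOR
Query 1: R[0] = W
Query 2: F[3] = W
Query 3: B[0] = Y
Query 4: B[1] = O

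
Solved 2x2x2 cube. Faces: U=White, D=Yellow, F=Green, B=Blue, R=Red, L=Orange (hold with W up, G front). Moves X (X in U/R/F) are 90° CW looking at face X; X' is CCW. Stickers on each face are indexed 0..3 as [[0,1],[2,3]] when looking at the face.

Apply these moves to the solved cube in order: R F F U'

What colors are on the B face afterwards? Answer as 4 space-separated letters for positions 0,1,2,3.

After move 1 (R): R=RRRR U=WGWG F=GYGY D=YBYB B=WBWB
After move 2 (F): F=GGYY U=WGOO R=WRGR D=RRYB L=OYOB
After move 3 (F): F=YGYG U=WGBY R=OROR D=GWYB L=OROR
After move 4 (U'): U=GYWB F=ORYG R=YGOR B=ORWB L=WBOR
Query: B face = ORWB

Answer: O R W B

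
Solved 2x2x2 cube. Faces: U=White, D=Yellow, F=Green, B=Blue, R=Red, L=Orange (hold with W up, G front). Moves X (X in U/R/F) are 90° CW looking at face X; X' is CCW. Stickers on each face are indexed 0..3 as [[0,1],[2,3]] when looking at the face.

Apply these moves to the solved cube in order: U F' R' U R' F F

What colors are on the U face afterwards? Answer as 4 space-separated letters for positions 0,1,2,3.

Answer: B O R G

Derivation:
After move 1 (U): U=WWWW F=RRGG R=BBRR B=OOBB L=GGOO
After move 2 (F'): F=RGRG U=WWBR R=YBYR D=GOYY L=GWOW
After move 3 (R'): R=BRYY U=WBBO F=RWRR D=GGYG B=YOOB
After move 4 (U): U=BWOB F=BRRR R=YOYY B=GWOB L=RWOW
After move 5 (R'): R=OYYY U=BOOG F=BWRB D=GRYR B=GWGB
After move 6 (F): F=RBBW U=BOWW R=OYGY D=YOYR L=RGOR
After move 7 (F): F=BRWB U=BORG R=WYWY D=GOYR L=RYOO
Query: U face = BORG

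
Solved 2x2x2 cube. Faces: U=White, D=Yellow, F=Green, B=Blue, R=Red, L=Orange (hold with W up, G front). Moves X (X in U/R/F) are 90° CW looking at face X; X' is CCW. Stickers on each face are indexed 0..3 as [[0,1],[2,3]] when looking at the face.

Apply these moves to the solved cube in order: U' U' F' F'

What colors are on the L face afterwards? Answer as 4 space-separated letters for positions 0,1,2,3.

After move 1 (U'): U=WWWW F=OOGG R=GGRR B=RRBB L=BBOO
After move 2 (U'): U=WWWW F=BBGG R=OORR B=GGBB L=RROO
After move 3 (F'): F=BGBG U=WWOR R=YOYR D=ROYY L=RWOW
After move 4 (F'): F=GGBB U=WWYY R=OORR D=WWYY L=RROO
Query: L face = RROO

Answer: R R O O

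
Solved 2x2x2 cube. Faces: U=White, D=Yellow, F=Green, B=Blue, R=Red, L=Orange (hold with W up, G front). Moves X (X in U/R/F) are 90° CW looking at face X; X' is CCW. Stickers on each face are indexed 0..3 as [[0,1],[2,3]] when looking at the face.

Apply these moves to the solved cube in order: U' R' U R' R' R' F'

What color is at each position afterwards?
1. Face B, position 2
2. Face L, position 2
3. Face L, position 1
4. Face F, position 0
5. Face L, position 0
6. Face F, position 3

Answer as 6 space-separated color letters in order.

After move 1 (U'): U=WWWW F=OOGG R=GGRR B=RRBB L=BBOO
After move 2 (R'): R=GRGR U=WBWR F=OWGW D=YOYG B=YRYB
After move 3 (U): U=WWRB F=GRGW R=YRGR B=BBYB L=OWOO
After move 4 (R'): R=RRYG U=WYRB F=GWGB D=YRYW B=GBOB
After move 5 (R'): R=RGRY U=WORG F=GYGB D=YWYB B=WBRB
After move 6 (R'): R=GYRR U=WRRW F=GOGG D=YYYB B=BBWB
After move 7 (F'): F=OGGG U=WRGR R=YYYR D=WOYB L=OWOR
Query 1: B[2] = W
Query 2: L[2] = O
Query 3: L[1] = W
Query 4: F[0] = O
Query 5: L[0] = O
Query 6: F[3] = G

Answer: W O W O O G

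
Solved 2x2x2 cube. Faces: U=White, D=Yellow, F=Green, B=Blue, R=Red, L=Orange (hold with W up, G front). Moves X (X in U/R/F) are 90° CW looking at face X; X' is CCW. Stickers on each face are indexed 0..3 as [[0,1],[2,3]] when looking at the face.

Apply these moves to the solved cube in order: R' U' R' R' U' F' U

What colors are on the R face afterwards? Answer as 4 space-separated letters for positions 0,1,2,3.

After move 1 (R'): R=RRRR U=WBWB F=GWGW D=YGYG B=YBYB
After move 2 (U'): U=BBWW F=OOGW R=GWRR B=RRYB L=YBOO
After move 3 (R'): R=WRGR U=BYWR F=OBGW D=YOYW B=GRGB
After move 4 (R'): R=RRWG U=BGWG F=OYGR D=YBYW B=WROB
After move 5 (U'): U=GGBW F=YBGR R=OYWG B=RROB L=WROO
After move 6 (F'): F=BRYG U=GGOW R=BYYG D=ROYW L=WWOB
After move 7 (U): U=OGWG F=BYYG R=RRYG B=WWOB L=BROB
Query: R face = RRYG

Answer: R R Y G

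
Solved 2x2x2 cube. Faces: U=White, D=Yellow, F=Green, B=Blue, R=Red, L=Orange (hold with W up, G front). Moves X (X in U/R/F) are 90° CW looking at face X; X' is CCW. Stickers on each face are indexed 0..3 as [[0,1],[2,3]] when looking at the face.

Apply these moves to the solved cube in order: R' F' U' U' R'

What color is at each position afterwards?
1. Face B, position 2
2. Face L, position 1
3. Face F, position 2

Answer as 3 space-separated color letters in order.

Answer: O R G

Derivation:
After move 1 (R'): R=RRRR U=WBWB F=GWGW D=YGYG B=YBYB
After move 2 (F'): F=WWGG U=WBRR R=GRYR D=OOYG L=OBOW
After move 3 (U'): U=BRWR F=OBGG R=WWYR B=GRYB L=YBOW
After move 4 (U'): U=RRBW F=YBGG R=OBYR B=WWYB L=GROW
After move 5 (R'): R=BROY U=RYBW F=YRGW D=OBYG B=GWOB
Query 1: B[2] = O
Query 2: L[1] = R
Query 3: F[2] = G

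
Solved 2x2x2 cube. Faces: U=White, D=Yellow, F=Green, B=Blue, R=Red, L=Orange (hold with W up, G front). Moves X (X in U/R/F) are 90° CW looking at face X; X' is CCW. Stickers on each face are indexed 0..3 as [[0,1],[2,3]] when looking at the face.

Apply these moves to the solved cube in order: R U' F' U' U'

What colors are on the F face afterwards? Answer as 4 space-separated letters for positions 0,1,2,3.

Answer: R R O G

Derivation:
After move 1 (R): R=RRRR U=WGWG F=GYGY D=YBYB B=WBWB
After move 2 (U'): U=GGWW F=OOGY R=GYRR B=RRWB L=WBOO
After move 3 (F'): F=OYOG U=GGGR R=BYYR D=BOYB L=WWOW
After move 4 (U'): U=GRGG F=WWOG R=OYYR B=BYWB L=RROW
After move 5 (U'): U=RGGG F=RROG R=WWYR B=OYWB L=BYOW
Query: F face = RROG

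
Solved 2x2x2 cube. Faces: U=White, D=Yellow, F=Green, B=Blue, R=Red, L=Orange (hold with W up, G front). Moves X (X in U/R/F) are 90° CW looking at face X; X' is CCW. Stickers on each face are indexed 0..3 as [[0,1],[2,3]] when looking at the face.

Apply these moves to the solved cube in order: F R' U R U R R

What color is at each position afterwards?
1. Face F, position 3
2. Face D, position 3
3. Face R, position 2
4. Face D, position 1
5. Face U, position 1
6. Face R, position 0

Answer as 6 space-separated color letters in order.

After move 1 (F): F=GGGG U=WWOO R=WRWR D=RRYY L=OYOY
After move 2 (R'): R=RRWW U=WBOB F=GWGO D=RGYG B=YBRB
After move 3 (U): U=OWBB F=RRGO R=YBWW B=OYRB L=GWOY
After move 4 (R): R=WYWB U=ORBO F=RGGG D=RRYO B=BYWB
After move 5 (U): U=BOOR F=WYGG R=BYWB B=GWWB L=RGOY
After move 6 (R): R=WBBY U=BYOG F=WRGO D=RWYG B=RWOB
After move 7 (R): R=BWYB U=BROO F=WWGG D=ROYR B=GWYB
Query 1: F[3] = G
Query 2: D[3] = R
Query 3: R[2] = Y
Query 4: D[1] = O
Query 5: U[1] = R
Query 6: R[0] = B

Answer: G R Y O R B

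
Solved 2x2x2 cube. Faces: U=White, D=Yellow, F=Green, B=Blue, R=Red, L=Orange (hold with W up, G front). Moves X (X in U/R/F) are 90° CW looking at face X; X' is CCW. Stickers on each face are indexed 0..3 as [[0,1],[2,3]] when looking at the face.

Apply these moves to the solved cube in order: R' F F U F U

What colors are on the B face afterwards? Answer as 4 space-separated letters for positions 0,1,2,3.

After move 1 (R'): R=RRRR U=WBWB F=GWGW D=YGYG B=YBYB
After move 2 (F): F=GGWW U=WBOO R=WRBR D=RRYG L=OYOG
After move 3 (F): F=WGWG U=WBGY R=OROR D=BWYG L=OROR
After move 4 (U): U=GWYB F=ORWG R=YBOR B=ORYB L=WGOR
After move 5 (F): F=WOGR U=GWRG R=YBBR D=OYYG L=WBOW
After move 6 (U): U=RGGW F=YBGR R=ORBR B=WBYB L=WOOW
Query: B face = WBYB

Answer: W B Y B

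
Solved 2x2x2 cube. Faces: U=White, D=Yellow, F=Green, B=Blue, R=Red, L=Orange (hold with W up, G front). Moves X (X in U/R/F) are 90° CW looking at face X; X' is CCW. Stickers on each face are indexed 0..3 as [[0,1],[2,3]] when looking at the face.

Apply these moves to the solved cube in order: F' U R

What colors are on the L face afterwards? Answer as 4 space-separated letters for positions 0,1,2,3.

After move 1 (F'): F=GGGG U=WWRR R=YRYR D=OOYY L=OWOW
After move 2 (U): U=RWRW F=YRGG R=BBYR B=OWBB L=GGOW
After move 3 (R): R=YBRB U=RRRG F=YOGY D=OBYO B=WWWB
Query: L face = GGOW

Answer: G G O W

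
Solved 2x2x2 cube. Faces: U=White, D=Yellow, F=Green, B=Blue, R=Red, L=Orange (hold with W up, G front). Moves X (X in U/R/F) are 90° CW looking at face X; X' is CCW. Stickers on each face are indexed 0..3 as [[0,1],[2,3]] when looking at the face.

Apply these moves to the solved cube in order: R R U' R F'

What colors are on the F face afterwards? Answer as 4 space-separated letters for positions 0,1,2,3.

After move 1 (R): R=RRRR U=WGWG F=GYGY D=YBYB B=WBWB
After move 2 (R): R=RRRR U=WYWY F=GBGB D=YWYW B=GBGB
After move 3 (U'): U=YYWW F=OOGB R=GBRR B=RRGB L=GBOO
After move 4 (R): R=RGRB U=YOWB F=OWGW D=YGYR B=WRYB
After move 5 (F'): F=WWOG U=YORR R=GGYB D=BOYR L=GBOW
Query: F face = WWOG

Answer: W W O G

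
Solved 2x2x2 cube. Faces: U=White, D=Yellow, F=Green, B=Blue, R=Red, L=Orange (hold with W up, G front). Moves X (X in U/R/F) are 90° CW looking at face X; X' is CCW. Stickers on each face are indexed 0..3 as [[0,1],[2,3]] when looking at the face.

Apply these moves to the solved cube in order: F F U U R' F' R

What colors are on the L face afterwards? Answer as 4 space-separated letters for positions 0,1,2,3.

Answer: O G O W

Derivation:
After move 1 (F): F=GGGG U=WWOO R=WRWR D=RRYY L=OYOY
After move 2 (F): F=GGGG U=WWYY R=OROR D=WWYY L=OROR
After move 3 (U): U=YWYW F=ORGG R=BBOR B=ORBB L=GGOR
After move 4 (U): U=YYWW F=BBGG R=OROR B=GGBB L=OROR
After move 5 (R'): R=RROO U=YBWG F=BYGW D=WBYG B=YGWB
After move 6 (F'): F=YWBG U=YBRO R=BRWO D=RRYG L=OGOW
After move 7 (R): R=WBOR U=YWRG F=YRBG D=RWYY B=OGBB
Query: L face = OGOW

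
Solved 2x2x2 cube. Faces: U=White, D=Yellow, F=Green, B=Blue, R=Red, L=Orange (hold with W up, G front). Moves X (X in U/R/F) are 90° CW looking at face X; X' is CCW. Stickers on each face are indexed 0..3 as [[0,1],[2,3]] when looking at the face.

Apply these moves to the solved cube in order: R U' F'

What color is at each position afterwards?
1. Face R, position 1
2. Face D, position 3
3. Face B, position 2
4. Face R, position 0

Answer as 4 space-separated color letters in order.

After move 1 (R): R=RRRR U=WGWG F=GYGY D=YBYB B=WBWB
After move 2 (U'): U=GGWW F=OOGY R=GYRR B=RRWB L=WBOO
After move 3 (F'): F=OYOG U=GGGR R=BYYR D=BOYB L=WWOW
Query 1: R[1] = Y
Query 2: D[3] = B
Query 3: B[2] = W
Query 4: R[0] = B

Answer: Y B W B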